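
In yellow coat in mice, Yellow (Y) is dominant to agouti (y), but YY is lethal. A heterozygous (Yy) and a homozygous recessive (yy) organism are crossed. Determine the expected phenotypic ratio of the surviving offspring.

Cross: Yy × yy
Punnett square offspring (before lethality): 2 Yy, 2 yy
No YY offspring are produced in this cross.
Ratio: 1 yellow : 1 agouti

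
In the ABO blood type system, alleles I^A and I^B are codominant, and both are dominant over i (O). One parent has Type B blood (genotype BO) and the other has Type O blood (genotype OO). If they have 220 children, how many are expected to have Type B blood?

Cross: BO × OO
Possible offspring genotypes: 2 BO, 2 OO
Blood type counts: 2 Type B, 2 Type O
Probability of Type B: 2/4 = 1/2
Expected count = 1/2 × 220 = 110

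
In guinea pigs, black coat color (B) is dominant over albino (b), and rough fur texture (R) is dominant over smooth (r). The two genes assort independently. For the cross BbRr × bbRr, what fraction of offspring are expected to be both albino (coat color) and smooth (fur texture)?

Dihybrid cross BbRr × bbRr — consider each gene separately:
coat color: Bb × bb → 2 Bb, 2 bb → 2 B_ : 2 bb (out of 4)
fur texture: Rr × Rr → 1 RR, 2 Rr, 1 rr → 3 R_ : 1 rr (out of 4)
Looking for: albino (bb) and smooth (rr)
P(albino) = 2/4, P(smooth) = 1/4
P(both) = 2/4 × 1/4 = 2/16 = 1/8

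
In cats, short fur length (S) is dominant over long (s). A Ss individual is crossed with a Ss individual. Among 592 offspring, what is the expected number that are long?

Punnett square for Ss × Ss:
Offspring genotypes: 1 SS, 2 Ss, 1 ss
short: 3, long: 1
long: 1 out of 4 → fraction 1/4
Expected count = 1/4 × 592 = 148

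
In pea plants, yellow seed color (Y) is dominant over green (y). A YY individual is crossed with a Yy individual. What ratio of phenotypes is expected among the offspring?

Punnett square for YY × Yy:
Offspring genotypes: 2 YY, 2 Yy
yellow: 4, green: 0
Ratio: all yellow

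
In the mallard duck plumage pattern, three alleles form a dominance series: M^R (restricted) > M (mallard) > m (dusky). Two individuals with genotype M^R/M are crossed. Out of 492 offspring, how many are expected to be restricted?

Cross: M^R/M × M^R/M
Allele dominance: M^R > M > m
Offspring genotypes: 1 M^R/M^R, 2 M^R/M, 1 M/M
Phenotype counts: 3 restricted, 1 mallard
restricted: 3 out of 4 → fraction 3/4
Expected count = 3/4 × 492 = 369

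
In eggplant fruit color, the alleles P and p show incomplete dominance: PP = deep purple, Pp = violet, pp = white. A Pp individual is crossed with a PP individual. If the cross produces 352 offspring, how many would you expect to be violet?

Punnett square for Pp × PP:
Offspring genotypes: 2 PP, 2 Pp
Phenotype counts: 2 deep purple, 2 violet
violet: 2 out of 4 → fraction 1/2
Expected count = 1/2 × 352 = 176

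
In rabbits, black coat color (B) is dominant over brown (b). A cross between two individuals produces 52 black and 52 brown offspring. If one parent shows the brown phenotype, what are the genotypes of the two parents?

Observed offspring: 52 black, 52 brown
The observed ratio simplifies to 1:1. One parent shows brown, so its genotype must be bb. A 1:1 offspring split requires the other parent to be heterozygous (Bb).
Parent genotypes: bb × Bb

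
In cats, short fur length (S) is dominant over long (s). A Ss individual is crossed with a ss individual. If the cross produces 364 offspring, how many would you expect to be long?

Punnett square for Ss × ss:
Offspring genotypes: 2 Ss, 2 ss
short: 2, long: 2
long: 2 out of 4 → fraction 1/2
Expected count = 1/2 × 364 = 182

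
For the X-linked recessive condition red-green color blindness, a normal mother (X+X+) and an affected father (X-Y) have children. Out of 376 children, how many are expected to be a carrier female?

Cross: X+X+ × X-Y
Offspring: 2 X+X-, 2 X+Y
Probability of a carrier female: 2/4 = 1/2
Expected count = 1/2 × 376 = 188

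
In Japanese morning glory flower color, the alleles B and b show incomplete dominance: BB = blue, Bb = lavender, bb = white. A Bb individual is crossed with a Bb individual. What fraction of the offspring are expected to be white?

Punnett square for Bb × Bb:
Offspring genotypes: 1 BB, 2 Bb, 1 bb
Phenotype counts: 1 blue, 2 lavender, 1 white
white: 1 out of 4
Probability: 1/4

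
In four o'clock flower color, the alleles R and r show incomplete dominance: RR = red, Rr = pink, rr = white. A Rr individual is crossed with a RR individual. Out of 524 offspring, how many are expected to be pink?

Punnett square for Rr × RR:
Offspring genotypes: 2 RR, 2 Rr
Phenotype counts: 2 red, 2 pink
pink: 2 out of 4 → fraction 1/2
Expected count = 1/2 × 524 = 262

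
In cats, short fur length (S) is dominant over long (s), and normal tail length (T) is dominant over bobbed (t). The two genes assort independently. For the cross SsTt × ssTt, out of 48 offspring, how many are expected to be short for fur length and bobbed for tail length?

Dihybrid cross SsTt × ssTt — consider each gene separately:
fur length: Ss × ss → 2 Ss, 2 ss → 2 S_ : 2 ss (out of 4)
tail length: Tt × Tt → 1 TT, 2 Tt, 1 tt → 3 T_ : 1 tt (out of 4)
Looking for: short (S_) and bobbed (tt)
P(short) = 2/4, P(bobbed) = 1/4
P(both) = 2/4 × 1/4 = 2/16 = 1/8
Expected count = 1/8 × 48 = 6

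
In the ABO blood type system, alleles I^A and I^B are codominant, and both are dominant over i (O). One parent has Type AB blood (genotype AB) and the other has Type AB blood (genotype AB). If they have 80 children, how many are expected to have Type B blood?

Cross: AB × AB
Possible offspring genotypes: 1 AA, 2 AB, 1 BB
Blood type counts: 1 Type A, 2 Type AB, 1 Type B
Probability of Type B: 1/4
Expected count = 1/4 × 80 = 20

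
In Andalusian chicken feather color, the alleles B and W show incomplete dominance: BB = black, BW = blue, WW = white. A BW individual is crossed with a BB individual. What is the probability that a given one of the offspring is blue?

Punnett square for BW × BB:
Offspring genotypes: 2 BB, 2 BW
Phenotype counts: 2 black, 2 blue
blue: 2 out of 4
Probability: 2/4 = 1/2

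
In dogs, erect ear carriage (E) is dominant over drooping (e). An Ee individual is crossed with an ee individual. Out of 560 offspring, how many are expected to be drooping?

Punnett square for Ee × ee:
Offspring genotypes: 2 Ee, 2 ee
erect: 2, drooping: 2
drooping: 2 out of 4 → fraction 1/2
Expected count = 1/2 × 560 = 280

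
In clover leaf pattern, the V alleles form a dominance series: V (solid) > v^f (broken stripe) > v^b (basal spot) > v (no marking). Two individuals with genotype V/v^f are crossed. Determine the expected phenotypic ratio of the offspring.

Cross: V/v^f × V/v^f
Allele dominance: V > v^f > v^b > v
Offspring genotypes: 1 V/V, 2 V/v^f, 1 v^f/v^f
Phenotype counts: 3 solid, 1 broken stripe
Ratio: 3 solid : 1 broken stripe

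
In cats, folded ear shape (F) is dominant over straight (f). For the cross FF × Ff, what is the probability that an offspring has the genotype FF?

Punnett square for FF × Ff:
Offspring genotypes: 2 FF, 2 Ff
Total offspring: 4
Count with target: 2
Probability: 2/4 = 1/2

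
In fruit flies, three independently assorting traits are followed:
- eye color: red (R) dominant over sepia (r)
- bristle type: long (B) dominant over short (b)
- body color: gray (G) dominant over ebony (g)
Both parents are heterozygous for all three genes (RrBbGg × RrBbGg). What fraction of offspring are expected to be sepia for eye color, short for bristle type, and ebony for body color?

Trihybrid cross: RrBbGg × RrBbGg
Each trait segregates independently with a 3:1 phenotypic ratio, so each gene contributes 3/4 (dominant) or 1/4 (recessive).
Target: sepia (eye color), short (bristle type), ebony (body color)
Probability = product of independent per-trait probabilities
= 1/4 × 1/4 × 1/4 = 1/64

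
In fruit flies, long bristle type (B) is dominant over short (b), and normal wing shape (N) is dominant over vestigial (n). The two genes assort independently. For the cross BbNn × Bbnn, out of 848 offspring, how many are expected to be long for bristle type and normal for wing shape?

Dihybrid cross BbNn × Bbnn — consider each gene separately:
bristle type: Bb × Bb → 1 BB, 2 Bb, 1 bb → 3 B_ : 1 bb (out of 4)
wing shape: Nn × nn → 2 Nn, 2 nn → 2 N_ : 2 nn (out of 4)
Looking for: long (B_) and normal (N_)
P(long) = 3/4, P(normal) = 2/4
P(both) = 3/4 × 2/4 = 6/16 = 3/8
Expected count = 3/8 × 848 = 318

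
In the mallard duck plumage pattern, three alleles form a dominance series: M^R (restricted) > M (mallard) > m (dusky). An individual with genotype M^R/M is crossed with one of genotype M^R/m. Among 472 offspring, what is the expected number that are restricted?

Cross: M^R/M × M^R/m
Allele dominance: M^R > M > m
Offspring genotypes: 1 M^R/M^R, 1 M^R/m, 1 M^R/M, 1 M/m
Phenotype counts: 3 restricted, 1 mallard
restricted: 3 out of 4 → fraction 3/4
Expected count = 3/4 × 472 = 354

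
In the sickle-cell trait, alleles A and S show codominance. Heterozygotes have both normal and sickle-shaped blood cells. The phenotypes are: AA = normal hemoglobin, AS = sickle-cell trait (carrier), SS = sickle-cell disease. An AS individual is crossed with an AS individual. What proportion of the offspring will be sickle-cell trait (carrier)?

Punnett square for AS × AS:
Offspring genotypes: 1 AA, 2 AS, 1 SS
Phenotype counts: 1 normal hemoglobin, 2 sickle-cell trait (carrier), 1 sickle-cell disease
sickle-cell trait (carrier): 2 out of 4
Probability: 2/4 = 1/2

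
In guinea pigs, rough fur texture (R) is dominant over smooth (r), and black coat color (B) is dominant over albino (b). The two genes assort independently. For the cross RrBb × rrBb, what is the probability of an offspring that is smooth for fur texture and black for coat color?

Dihybrid cross RrBb × rrBb — consider each gene separately:
fur texture: Rr × rr → 2 Rr, 2 rr → 2 R_ : 2 rr (out of 4)
coat color: Bb × Bb → 1 BB, 2 Bb, 1 bb → 3 B_ : 1 bb (out of 4)
Looking for: smooth (rr) and black (B_)
P(smooth) = 2/4, P(black) = 3/4
P(both) = 2/4 × 3/4 = 6/16 = 3/8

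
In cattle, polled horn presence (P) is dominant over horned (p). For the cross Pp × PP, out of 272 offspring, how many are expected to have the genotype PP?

Punnett square for Pp × PP:
Offspring genotypes: 2 PP, 2 Pp
Total offspring: 4
Count with target: 2
Probability: 2/4 = 1/2
Expected count = 1/2 × 272 = 136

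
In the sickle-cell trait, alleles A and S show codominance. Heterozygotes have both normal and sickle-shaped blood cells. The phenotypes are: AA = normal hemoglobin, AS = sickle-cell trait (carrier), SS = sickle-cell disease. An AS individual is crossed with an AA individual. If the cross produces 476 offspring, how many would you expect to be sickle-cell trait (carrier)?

Punnett square for AS × AA:
Offspring genotypes: 2 AA, 2 AS
Phenotype counts: 2 normal hemoglobin, 2 sickle-cell trait (carrier)
sickle-cell trait (carrier): 2 out of 4 → fraction 1/2
Expected count = 1/2 × 476 = 238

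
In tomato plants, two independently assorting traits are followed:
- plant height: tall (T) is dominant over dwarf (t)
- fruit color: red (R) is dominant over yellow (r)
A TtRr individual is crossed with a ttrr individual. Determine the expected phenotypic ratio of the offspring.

Dihybrid cross TtRr × ttrr — consider each gene separately:
plant height: Tt × tt → 2 Tt, 2 tt → 2 T_ : 2 tt (out of 4)
fruit color: Rr × rr → 2 Rr, 2 rr → 2 R_ : 2 rr (out of 4)
Combine (counts out of 4 × 4 = 16): tall/red (T_R_) = 2×2 = 4; tall/yellow (T_rr) = 2×2 = 4; dwarf/red (ttR_) = 2×2 = 4; dwarf/yellow (ttrr) = 2×2 = 4
Phenotype counts (out of 16): 4 tall/red, 4 tall/yellow, 4 dwarf/red, 4 dwarf/yellow
Ratio: 1 tall/red : 1 tall/yellow : 1 dwarf/red : 1 dwarf/yellow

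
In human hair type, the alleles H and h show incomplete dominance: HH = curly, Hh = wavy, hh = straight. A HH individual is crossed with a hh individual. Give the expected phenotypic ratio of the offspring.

Punnett square for HH × hh:
Offspring genotypes: 4 Hh
Phenotype counts: 4 wavy
Ratio: all wavy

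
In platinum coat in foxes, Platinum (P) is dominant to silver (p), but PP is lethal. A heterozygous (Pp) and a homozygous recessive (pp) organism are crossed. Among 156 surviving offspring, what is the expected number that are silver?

Cross: Pp × pp
Punnett square offspring (before lethality): 2 Pp, 2 pp
No PP offspring are produced in this cross.
silver: 2 out of 4 → fraction 1/2
Expected count = 1/2 × 156 = 78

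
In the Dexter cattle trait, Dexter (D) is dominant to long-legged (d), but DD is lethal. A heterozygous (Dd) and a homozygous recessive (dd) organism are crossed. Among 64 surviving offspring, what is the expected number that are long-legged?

Cross: Dd × dd
Punnett square offspring (before lethality): 2 Dd, 2 dd
No DD offspring are produced in this cross.
long-legged: 2 out of 4 → fraction 1/2
Expected count = 1/2 × 64 = 32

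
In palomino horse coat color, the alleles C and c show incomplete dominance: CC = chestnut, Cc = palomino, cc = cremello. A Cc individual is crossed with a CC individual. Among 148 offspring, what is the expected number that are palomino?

Punnett square for Cc × CC:
Offspring genotypes: 2 CC, 2 Cc
Phenotype counts: 2 chestnut, 2 palomino
palomino: 2 out of 4 → fraction 1/2
Expected count = 1/2 × 148 = 74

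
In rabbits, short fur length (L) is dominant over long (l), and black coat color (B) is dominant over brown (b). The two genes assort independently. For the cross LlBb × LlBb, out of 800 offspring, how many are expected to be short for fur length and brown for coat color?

Dihybrid cross LlBb × LlBb — consider each gene separately:
fur length: Ll × Ll → 1 LL, 2 Ll, 1 ll → 3 L_ : 1 ll (out of 4)
coat color: Bb × Bb → 1 BB, 2 Bb, 1 bb → 3 B_ : 1 bb (out of 4)
Looking for: short (L_) and brown (bb)
P(short) = 3/4, P(brown) = 1/4
P(both) = 3/4 × 1/4 = 3/16
Expected count = 3/16 × 800 = 150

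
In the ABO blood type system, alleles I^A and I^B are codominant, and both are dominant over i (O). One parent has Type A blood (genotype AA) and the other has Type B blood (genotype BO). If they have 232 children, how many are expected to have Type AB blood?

Cross: AA × BO
Possible offspring genotypes: 2 AB, 2 AO
Blood type counts: 2 Type AB, 2 Type A
Probability of Type AB: 2/4 = 1/2
Expected count = 1/2 × 232 = 116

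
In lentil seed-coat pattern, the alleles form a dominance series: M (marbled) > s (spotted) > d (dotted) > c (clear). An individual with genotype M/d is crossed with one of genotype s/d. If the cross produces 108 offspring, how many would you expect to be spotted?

Cross: M/d × s/d
Allele dominance: M > s > d > c
Offspring genotypes: 1 M/s, 1 M/d, 1 s/d, 1 d/d
Phenotype counts: 2 marbled, 1 spotted, 1 dotted
spotted: 1 out of 4 → fraction 1/4
Expected count = 1/4 × 108 = 27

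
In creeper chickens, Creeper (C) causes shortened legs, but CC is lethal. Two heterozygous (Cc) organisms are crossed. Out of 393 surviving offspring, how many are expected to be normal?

Cross: Cc × Cc
Punnett square offspring (before lethality): 1 CC, 2 Cc, 1 cc
The CC genotype is lethal (embryos die); surviving offspring: 2 Cc, 1 cc
normal: 1 out of 3 → fraction 1/3
Expected count = 1/3 × 393 = 131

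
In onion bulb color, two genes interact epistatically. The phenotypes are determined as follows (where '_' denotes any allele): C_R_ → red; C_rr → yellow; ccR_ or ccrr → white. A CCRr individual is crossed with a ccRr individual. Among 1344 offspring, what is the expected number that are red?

Cross: CCRr × ccRr — consider each gene separately:
C gene: CC × cc → 4 Cc → 4 C_ (out of 4)
R gene: Rr × Rr → 1 RR, 2 Rr, 1 rr → 3 R_ : 1 rr (out of 4)
Genotype classes (out of 4 × 4 = 16): C_R_ = 4×3 = 12; C_rr = 4×1 = 4
Apply the phenotype rules: C_R_ (12) → red; C_rr (4) → yellow
Phenotype counts (out of 16): 12 red, 4 yellow
red: 12 out of 16 → fraction 3/4
Expected count = 3/4 × 1344 = 1008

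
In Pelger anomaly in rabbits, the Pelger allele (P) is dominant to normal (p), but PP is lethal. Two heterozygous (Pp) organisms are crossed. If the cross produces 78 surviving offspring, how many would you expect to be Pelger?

Cross: Pp × Pp
Punnett square offspring (before lethality): 1 PP, 2 Pp, 1 pp
The PP genotype is lethal (embryos die); surviving offspring: 2 Pp, 1 pp
Pelger: 2 out of 3 → fraction 2/3
Expected count = 2/3 × 78 = 52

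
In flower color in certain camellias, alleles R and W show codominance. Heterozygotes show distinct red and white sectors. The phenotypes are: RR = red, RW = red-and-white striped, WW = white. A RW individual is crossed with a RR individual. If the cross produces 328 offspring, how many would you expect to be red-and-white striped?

Punnett square for RW × RR:
Offspring genotypes: 2 RR, 2 RW
Phenotype counts: 2 red, 2 red-and-white striped
red-and-white striped: 2 out of 4 → fraction 1/2
Expected count = 1/2 × 328 = 164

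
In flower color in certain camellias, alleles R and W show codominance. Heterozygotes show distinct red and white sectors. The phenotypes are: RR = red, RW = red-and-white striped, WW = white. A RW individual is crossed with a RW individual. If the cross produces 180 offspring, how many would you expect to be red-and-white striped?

Punnett square for RW × RW:
Offspring genotypes: 1 RR, 2 RW, 1 WW
Phenotype counts: 1 red, 2 red-and-white striped, 1 white
red-and-white striped: 2 out of 4 → fraction 1/2
Expected count = 1/2 × 180 = 90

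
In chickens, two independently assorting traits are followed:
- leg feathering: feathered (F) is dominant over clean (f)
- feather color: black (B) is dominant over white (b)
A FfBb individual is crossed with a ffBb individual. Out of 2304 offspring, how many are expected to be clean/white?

Dihybrid cross FfBb × ffBb — consider each gene separately:
leg feathering: Ff × ff → 2 Ff, 2 ff → 2 F_ : 2 ff (out of 4)
feather color: Bb × Bb → 1 BB, 2 Bb, 1 bb → 3 B_ : 1 bb (out of 4)
Combine (counts out of 4 × 4 = 16): feathered/black (F_B_) = 2×3 = 6; feathered/white (F_bb) = 2×1 = 2; clean/black (ffB_) = 2×3 = 6; clean/white (ffbb) = 2×1 = 2
Phenotype counts (out of 16): 6 feathered/black, 2 feathered/white, 6 clean/black, 2 clean/white
clean/white: 2 out of 16 → fraction 1/8
Expected count = 1/8 × 2304 = 288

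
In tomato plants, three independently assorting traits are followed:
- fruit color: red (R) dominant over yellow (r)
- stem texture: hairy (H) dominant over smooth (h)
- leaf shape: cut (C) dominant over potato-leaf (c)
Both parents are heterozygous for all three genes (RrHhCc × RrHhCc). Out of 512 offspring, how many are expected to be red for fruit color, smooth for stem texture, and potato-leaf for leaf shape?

Trihybrid cross: RrHhCc × RrHhCc
Each trait segregates independently with a 3:1 phenotypic ratio, so each gene contributes 3/4 (dominant) or 1/4 (recessive).
Target: red (fruit color), smooth (stem texture), potato-leaf (leaf shape)
Probability = product of independent per-trait probabilities
= 3/4 × 1/4 × 1/4 = 3/64
Expected count = 3/64 × 512 = 24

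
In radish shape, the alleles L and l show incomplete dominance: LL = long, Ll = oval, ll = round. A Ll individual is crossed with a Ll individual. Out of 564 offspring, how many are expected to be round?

Punnett square for Ll × Ll:
Offspring genotypes: 1 LL, 2 Ll, 1 ll
Phenotype counts: 1 long, 2 oval, 1 round
round: 1 out of 4 → fraction 1/4
Expected count = 1/4 × 564 = 141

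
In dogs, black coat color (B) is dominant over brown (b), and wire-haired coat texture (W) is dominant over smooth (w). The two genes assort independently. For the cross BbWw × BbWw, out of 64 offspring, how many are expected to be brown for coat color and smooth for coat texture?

Dihybrid cross BbWw × BbWw — consider each gene separately:
coat color: Bb × Bb → 1 BB, 2 Bb, 1 bb → 3 B_ : 1 bb (out of 4)
coat texture: Ww × Ww → 1 WW, 2 Ww, 1 ww → 3 W_ : 1 ww (out of 4)
Looking for: brown (bb) and smooth (ww)
P(brown) = 1/4, P(smooth) = 1/4
P(both) = 1/4 × 1/4 = 1/16
Expected count = 1/16 × 64 = 4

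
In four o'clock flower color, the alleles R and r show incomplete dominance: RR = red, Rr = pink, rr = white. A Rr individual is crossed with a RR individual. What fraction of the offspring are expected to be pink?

Punnett square for Rr × RR:
Offspring genotypes: 2 RR, 2 Rr
Phenotype counts: 2 red, 2 pink
pink: 2 out of 4
Probability: 2/4 = 1/2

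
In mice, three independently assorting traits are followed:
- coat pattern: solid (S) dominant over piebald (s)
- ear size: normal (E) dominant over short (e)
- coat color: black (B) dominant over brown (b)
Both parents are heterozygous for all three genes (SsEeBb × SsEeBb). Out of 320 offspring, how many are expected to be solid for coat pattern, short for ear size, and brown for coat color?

Trihybrid cross: SsEeBb × SsEeBb
Each trait segregates independently with a 3:1 phenotypic ratio, so each gene contributes 3/4 (dominant) or 1/4 (recessive).
Target: solid (coat pattern), short (ear size), brown (coat color)
Probability = product of independent per-trait probabilities
= 3/4 × 1/4 × 1/4 = 3/64
Expected count = 3/64 × 320 = 15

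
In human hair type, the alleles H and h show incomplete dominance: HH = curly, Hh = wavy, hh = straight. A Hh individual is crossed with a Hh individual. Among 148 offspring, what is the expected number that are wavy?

Punnett square for Hh × Hh:
Offspring genotypes: 1 HH, 2 Hh, 1 hh
Phenotype counts: 1 curly, 2 wavy, 1 straight
wavy: 2 out of 4 → fraction 1/2
Expected count = 1/2 × 148 = 74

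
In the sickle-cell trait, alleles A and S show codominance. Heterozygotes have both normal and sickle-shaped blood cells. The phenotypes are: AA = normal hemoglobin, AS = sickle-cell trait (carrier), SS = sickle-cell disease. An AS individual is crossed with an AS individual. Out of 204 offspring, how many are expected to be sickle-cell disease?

Punnett square for AS × AS:
Offspring genotypes: 1 AA, 2 AS, 1 SS
Phenotype counts: 1 normal hemoglobin, 2 sickle-cell trait (carrier), 1 sickle-cell disease
sickle-cell disease: 1 out of 4 → fraction 1/4
Expected count = 1/4 × 204 = 51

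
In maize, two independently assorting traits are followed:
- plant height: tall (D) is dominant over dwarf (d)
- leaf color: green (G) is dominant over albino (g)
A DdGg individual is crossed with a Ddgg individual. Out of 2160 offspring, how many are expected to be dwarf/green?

Dihybrid cross DdGg × Ddgg — consider each gene separately:
plant height: Dd × Dd → 1 DD, 2 Dd, 1 dd → 3 D_ : 1 dd (out of 4)
leaf color: Gg × gg → 2 Gg, 2 gg → 2 G_ : 2 gg (out of 4)
Combine (counts out of 4 × 4 = 16): tall/green (D_G_) = 3×2 = 6; tall/albino (D_gg) = 3×2 = 6; dwarf/green (ddG_) = 1×2 = 2; dwarf/albino (ddgg) = 1×2 = 2
Phenotype counts (out of 16): 6 tall/green, 6 tall/albino, 2 dwarf/green, 2 dwarf/albino
dwarf/green: 2 out of 16 → fraction 1/8
Expected count = 1/8 × 2160 = 270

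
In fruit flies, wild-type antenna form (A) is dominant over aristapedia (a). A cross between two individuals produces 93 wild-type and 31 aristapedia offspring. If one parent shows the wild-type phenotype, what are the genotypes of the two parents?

Observed offspring: 93 wild-type, 31 aristapedia
The observed ratio simplifies to 3:1. Aristapedia (aa) offspring appear, so each parent must contribute one a allele. The parent stated to show wild-type carries A, so it is Aa. The other parent is then either Aa or aa: Aa × aa would give a 1:1 split, whereas Aa × Aa gives 3:1 — matching the data. So both parents are heterozygous (Aa × Aa).
Parent genotypes: Aa × Aa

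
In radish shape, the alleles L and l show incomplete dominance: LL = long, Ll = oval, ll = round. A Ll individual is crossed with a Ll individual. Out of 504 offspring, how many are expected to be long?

Punnett square for Ll × Ll:
Offspring genotypes: 1 LL, 2 Ll, 1 ll
Phenotype counts: 1 long, 2 oval, 1 round
long: 1 out of 4 → fraction 1/4
Expected count = 1/4 × 504 = 126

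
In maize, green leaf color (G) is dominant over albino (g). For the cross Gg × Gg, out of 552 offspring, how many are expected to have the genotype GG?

Punnett square for Gg × Gg:
Offspring genotypes: 1 GG, 2 Gg, 1 gg
Total offspring: 4
Count with target: 1
Probability: 1/4
Expected count = 1/4 × 552 = 138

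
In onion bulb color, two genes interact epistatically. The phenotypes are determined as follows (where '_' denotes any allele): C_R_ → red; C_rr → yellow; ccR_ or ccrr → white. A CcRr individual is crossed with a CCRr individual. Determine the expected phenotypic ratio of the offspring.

Cross: CcRr × CCRr — consider each gene separately:
C gene: Cc × CC → 2 CC, 2 Cc → 4 C_ (out of 4)
R gene: Rr × Rr → 1 RR, 2 Rr, 1 rr → 3 R_ : 1 rr (out of 4)
Genotype classes (out of 4 × 4 = 16): C_R_ = 4×3 = 12; C_rr = 4×1 = 4
Apply the phenotype rules: C_R_ (12) → red; C_rr (4) → yellow
Phenotype counts (out of 16): 12 red, 4 yellow
Ratio: 3 red : 1 yellow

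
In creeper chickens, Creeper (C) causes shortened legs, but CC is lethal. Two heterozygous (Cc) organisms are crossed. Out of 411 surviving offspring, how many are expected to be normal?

Cross: Cc × Cc
Punnett square offspring (before lethality): 1 CC, 2 Cc, 1 cc
The CC genotype is lethal (embryos die); surviving offspring: 2 Cc, 1 cc
normal: 1 out of 3 → fraction 1/3
Expected count = 1/3 × 411 = 137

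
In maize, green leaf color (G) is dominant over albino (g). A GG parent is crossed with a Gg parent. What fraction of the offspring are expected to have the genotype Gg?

Punnett square for GG × Gg:
Offspring genotypes: 2 GG, 2 Gg
Total offspring: 4
Count with target: 2
Probability: 2/4 = 1/2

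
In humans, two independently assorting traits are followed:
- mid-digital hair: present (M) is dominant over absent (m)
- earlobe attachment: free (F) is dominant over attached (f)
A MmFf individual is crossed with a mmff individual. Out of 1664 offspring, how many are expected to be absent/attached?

Dihybrid cross MmFf × mmff — consider each gene separately:
mid-digital hair: Mm × mm → 2 Mm, 2 mm → 2 M_ : 2 mm (out of 4)
earlobe attachment: Ff × ff → 2 Ff, 2 ff → 2 F_ : 2 ff (out of 4)
Combine (counts out of 4 × 4 = 16): present/free (M_F_) = 2×2 = 4; present/attached (M_ff) = 2×2 = 4; absent/free (mmF_) = 2×2 = 4; absent/attached (mmff) = 2×2 = 4
Phenotype counts (out of 16): 4 present/free, 4 present/attached, 4 absent/free, 4 absent/attached
absent/attached: 4 out of 16 → fraction 1/4
Expected count = 1/4 × 1664 = 416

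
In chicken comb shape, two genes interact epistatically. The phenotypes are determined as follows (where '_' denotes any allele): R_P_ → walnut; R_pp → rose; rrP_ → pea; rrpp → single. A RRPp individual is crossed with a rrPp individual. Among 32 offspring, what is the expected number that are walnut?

Cross: RRPp × rrPp — consider each gene separately:
R gene: RR × rr → 4 Rr → 4 R_ (out of 4)
P gene: Pp × Pp → 1 PP, 2 Pp, 1 pp → 3 P_ : 1 pp (out of 4)
Genotype classes (out of 4 × 4 = 16): R_P_ = 4×3 = 12; R_pp = 4×1 = 4
Apply the phenotype rules: R_P_ (12) → walnut; R_pp (4) → rose
Phenotype counts (out of 16): 12 walnut, 4 rose
walnut: 12 out of 16 → fraction 3/4
Expected count = 3/4 × 32 = 24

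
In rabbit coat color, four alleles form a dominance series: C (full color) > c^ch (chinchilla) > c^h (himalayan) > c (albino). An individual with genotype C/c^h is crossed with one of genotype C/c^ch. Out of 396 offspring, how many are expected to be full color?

Cross: C/c^h × C/c^ch
Allele dominance: C > c^ch > c^h > c
Offspring genotypes: 1 C/C, 1 C/c^ch, 1 C/c^h, 1 c^ch/c^h
Phenotype counts: 3 full color, 1 chinchilla
full color: 3 out of 4 → fraction 3/4
Expected count = 3/4 × 396 = 297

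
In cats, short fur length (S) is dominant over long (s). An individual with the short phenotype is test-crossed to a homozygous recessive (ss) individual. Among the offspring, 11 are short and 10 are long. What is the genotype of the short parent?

Test cross: ? × ss
Offspring: 11 short, 10 long — approximately 1:1.
A 1:1 ratio in a test cross indicates the unknown parent is heterozygous (Ss).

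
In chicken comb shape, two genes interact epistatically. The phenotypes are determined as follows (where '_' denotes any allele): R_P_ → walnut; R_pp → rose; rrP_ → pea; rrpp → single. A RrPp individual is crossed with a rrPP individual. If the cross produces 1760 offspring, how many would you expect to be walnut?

Cross: RrPp × rrPP — consider each gene separately:
R gene: Rr × rr → 2 Rr, 2 rr → 2 R_ : 2 rr (out of 4)
P gene: Pp × PP → 2 PP, 2 Pp → 4 P_ (out of 4)
Genotype classes (out of 4 × 4 = 16): R_P_ = 2×4 = 8; rrP_ = 2×4 = 8
Apply the phenotype rules: R_P_ (8) → walnut; rrP_ (8) → pea
Phenotype counts (out of 16): 8 walnut, 8 pea
walnut: 8 out of 16 → fraction 1/2
Expected count = 1/2 × 1760 = 880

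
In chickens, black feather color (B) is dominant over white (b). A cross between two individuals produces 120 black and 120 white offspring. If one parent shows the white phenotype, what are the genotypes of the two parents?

Observed offspring: 120 black, 120 white
The observed ratio simplifies to 1:1. One parent shows white, so its genotype must be bb. A 1:1 offspring split requires the other parent to be heterozygous (Bb).
Parent genotypes: bb × Bb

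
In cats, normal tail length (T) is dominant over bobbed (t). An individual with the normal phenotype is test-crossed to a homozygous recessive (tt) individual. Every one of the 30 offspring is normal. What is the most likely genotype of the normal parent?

Test cross: ? × tt
All offspring are normal.
If the unknown parent were heterozygous (Tt), about half of 30 offspring would be bobbed; none are. The unknown parent is most likely homozygous dominant (TT).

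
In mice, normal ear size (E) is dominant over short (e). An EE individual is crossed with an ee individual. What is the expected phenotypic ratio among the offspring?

Punnett square for EE × ee:
Offspring genotypes: 4 Ee
normal: 4, short: 0
Ratio: all normal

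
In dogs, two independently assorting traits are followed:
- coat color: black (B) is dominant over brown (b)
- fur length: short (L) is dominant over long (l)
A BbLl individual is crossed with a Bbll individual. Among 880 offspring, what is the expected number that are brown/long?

Dihybrid cross BbLl × Bbll — consider each gene separately:
coat color: Bb × Bb → 1 BB, 2 Bb, 1 bb → 3 B_ : 1 bb (out of 4)
fur length: Ll × ll → 2 Ll, 2 ll → 2 L_ : 2 ll (out of 4)
Combine (counts out of 4 × 4 = 16): black/short (B_L_) = 3×2 = 6; black/long (B_ll) = 3×2 = 6; brown/short (bbL_) = 1×2 = 2; brown/long (bbll) = 1×2 = 2
Phenotype counts (out of 16): 6 black/short, 6 black/long, 2 brown/short, 2 brown/long
brown/long: 2 out of 16 → fraction 1/8
Expected count = 1/8 × 880 = 110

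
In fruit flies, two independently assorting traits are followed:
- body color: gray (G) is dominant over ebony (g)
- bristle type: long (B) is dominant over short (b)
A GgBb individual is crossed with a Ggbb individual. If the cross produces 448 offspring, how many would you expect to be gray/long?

Dihybrid cross GgBb × Ggbb — consider each gene separately:
body color: Gg × Gg → 1 GG, 2 Gg, 1 gg → 3 G_ : 1 gg (out of 4)
bristle type: Bb × bb → 2 Bb, 2 bb → 2 B_ : 2 bb (out of 4)
Combine (counts out of 4 × 4 = 16): gray/long (G_B_) = 3×2 = 6; gray/short (G_bb) = 3×2 = 6; ebony/long (ggB_) = 1×2 = 2; ebony/short (ggbb) = 1×2 = 2
Phenotype counts (out of 16): 6 gray/long, 6 gray/short, 2 ebony/long, 2 ebony/short
gray/long: 6 out of 16 → fraction 3/8
Expected count = 3/8 × 448 = 168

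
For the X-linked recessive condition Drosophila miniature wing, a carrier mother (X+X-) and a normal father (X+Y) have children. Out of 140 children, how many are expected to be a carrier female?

Cross: X+X- × X+Y
Offspring: 1 X+X+, 1 X+Y, 1 X+X-, 1 X-Y
Probability of a carrier female: 1/4
Expected count = 1/4 × 140 = 35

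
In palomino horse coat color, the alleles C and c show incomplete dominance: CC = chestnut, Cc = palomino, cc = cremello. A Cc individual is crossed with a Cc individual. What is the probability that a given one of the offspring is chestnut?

Punnett square for Cc × Cc:
Offspring genotypes: 1 CC, 2 Cc, 1 cc
Phenotype counts: 1 chestnut, 2 palomino, 1 cremello
chestnut: 1 out of 4
Probability: 1/4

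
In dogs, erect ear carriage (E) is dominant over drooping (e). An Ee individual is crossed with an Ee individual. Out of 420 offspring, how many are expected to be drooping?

Punnett square for Ee × Ee:
Offspring genotypes: 1 EE, 2 Ee, 1 ee
erect: 3, drooping: 1
drooping: 1 out of 4 → fraction 1/4
Expected count = 1/4 × 420 = 105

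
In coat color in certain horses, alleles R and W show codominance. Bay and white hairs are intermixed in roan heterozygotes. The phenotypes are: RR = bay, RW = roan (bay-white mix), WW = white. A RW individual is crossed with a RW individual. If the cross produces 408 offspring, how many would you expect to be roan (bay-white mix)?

Punnett square for RW × RW:
Offspring genotypes: 1 RR, 2 RW, 1 WW
Phenotype counts: 1 bay, 2 roan (bay-white mix), 1 white
roan (bay-white mix): 2 out of 4 → fraction 1/2
Expected count = 1/2 × 408 = 204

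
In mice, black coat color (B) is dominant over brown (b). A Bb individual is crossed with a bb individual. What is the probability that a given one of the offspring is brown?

Punnett square for Bb × bb:
Offspring genotypes: 2 Bb, 2 bb
black: 2, brown: 2
brown: 2 out of 4
Probability: 2/4 = 1/2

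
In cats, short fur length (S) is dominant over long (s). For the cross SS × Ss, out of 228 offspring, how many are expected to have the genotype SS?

Punnett square for SS × Ss:
Offspring genotypes: 2 SS, 2 Ss
Total offspring: 4
Count with target: 2
Probability: 2/4 = 1/2
Expected count = 1/2 × 228 = 114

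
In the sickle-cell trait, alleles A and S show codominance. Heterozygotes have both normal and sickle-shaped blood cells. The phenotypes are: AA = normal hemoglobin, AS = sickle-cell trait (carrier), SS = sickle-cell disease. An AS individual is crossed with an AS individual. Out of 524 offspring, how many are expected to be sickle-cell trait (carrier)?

Punnett square for AS × AS:
Offspring genotypes: 1 AA, 2 AS, 1 SS
Phenotype counts: 1 normal hemoglobin, 2 sickle-cell trait (carrier), 1 sickle-cell disease
sickle-cell trait (carrier): 2 out of 4 → fraction 1/2
Expected count = 1/2 × 524 = 262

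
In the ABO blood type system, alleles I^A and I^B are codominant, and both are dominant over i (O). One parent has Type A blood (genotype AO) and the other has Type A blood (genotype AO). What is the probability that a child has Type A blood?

Cross: AO × AO
Possible offspring genotypes: 1 AA, 2 AO, 1 OO
Blood type counts: 3 Type A, 1 Type O
Probability of Type A: 3/4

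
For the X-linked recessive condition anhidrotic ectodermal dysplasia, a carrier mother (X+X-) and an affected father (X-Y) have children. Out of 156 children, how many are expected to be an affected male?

Cross: X+X- × X-Y
Offspring: 1 X+X-, 1 X+Y, 1 X-X-, 1 X-Y
Probability of an affected male: 1/4
Expected count = 1/4 × 156 = 39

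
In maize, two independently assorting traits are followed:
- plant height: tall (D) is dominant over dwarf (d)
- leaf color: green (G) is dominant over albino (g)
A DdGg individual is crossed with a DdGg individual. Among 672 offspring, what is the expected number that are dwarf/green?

Dihybrid cross DdGg × DdGg — consider each gene separately:
plant height: Dd × Dd → 1 DD, 2 Dd, 1 dd → 3 D_ : 1 dd (out of 4)
leaf color: Gg × Gg → 1 GG, 2 Gg, 1 gg → 3 G_ : 1 gg (out of 4)
Combine (counts out of 4 × 4 = 16): tall/green (D_G_) = 3×3 = 9; tall/albino (D_gg) = 3×1 = 3; dwarf/green (ddG_) = 1×3 = 3; dwarf/albino (ddgg) = 1×1 = 1
Phenotype counts (out of 16): 9 tall/green, 3 tall/albino, 3 dwarf/green, 1 dwarf/albino
dwarf/green: 3 out of 16 → fraction 3/16
Expected count = 3/16 × 672 = 126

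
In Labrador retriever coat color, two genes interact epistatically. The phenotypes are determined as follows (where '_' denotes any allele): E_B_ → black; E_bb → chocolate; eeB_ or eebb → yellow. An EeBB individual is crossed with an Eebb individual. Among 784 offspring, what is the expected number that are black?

Cross: EeBB × Eebb — consider each gene separately:
E gene: Ee × Ee → 1 EE, 2 Ee, 1 ee → 3 E_ : 1 ee (out of 4)
B gene: BB × bb → 4 Bb → 4 B_ (out of 4)
Genotype classes (out of 4 × 4 = 16): E_B_ = 3×4 = 12; eeB_ = 1×4 = 4
Apply the phenotype rules: E_B_ (12) → black; eeB_ (4) → yellow
Phenotype counts (out of 16): 12 black, 4 yellow
black: 12 out of 16 → fraction 3/4
Expected count = 3/4 × 784 = 588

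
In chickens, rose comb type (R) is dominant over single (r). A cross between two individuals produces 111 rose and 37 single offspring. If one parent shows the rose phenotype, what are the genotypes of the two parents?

Observed offspring: 111 rose, 37 single
The observed ratio simplifies to 3:1. Single (rr) offspring appear, so each parent must contribute one r allele. The parent stated to show rose carries R, so it is Rr. The other parent is then either Rr or rr: Rr × rr would give a 1:1 split, whereas Rr × Rr gives 3:1 — matching the data. So both parents are heterozygous (Rr × Rr).
Parent genotypes: Rr × Rr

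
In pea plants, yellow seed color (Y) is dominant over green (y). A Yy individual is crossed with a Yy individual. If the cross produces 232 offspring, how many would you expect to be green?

Punnett square for Yy × Yy:
Offspring genotypes: 1 YY, 2 Yy, 1 yy
yellow: 3, green: 1
green: 1 out of 4 → fraction 1/4
Expected count = 1/4 × 232 = 58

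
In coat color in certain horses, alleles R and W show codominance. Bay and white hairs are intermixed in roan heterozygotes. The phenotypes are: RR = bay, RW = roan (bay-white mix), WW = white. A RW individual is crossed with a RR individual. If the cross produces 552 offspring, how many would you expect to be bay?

Punnett square for RW × RR:
Offspring genotypes: 2 RR, 2 RW
Phenotype counts: 2 bay, 2 roan (bay-white mix)
bay: 2 out of 4 → fraction 1/2
Expected count = 1/2 × 552 = 276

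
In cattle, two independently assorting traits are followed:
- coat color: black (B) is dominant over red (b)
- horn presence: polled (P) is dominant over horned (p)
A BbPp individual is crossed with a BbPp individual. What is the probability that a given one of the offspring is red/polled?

Dihybrid cross BbPp × BbPp — consider each gene separately:
coat color: Bb × Bb → 1 BB, 2 Bb, 1 bb → 3 B_ : 1 bb (out of 4)
horn presence: Pp × Pp → 1 PP, 2 Pp, 1 pp → 3 P_ : 1 pp (out of 4)
Combine (counts out of 4 × 4 = 16): black/polled (B_P_) = 3×3 = 9; black/horned (B_pp) = 3×1 = 3; red/polled (bbP_) = 1×3 = 3; red/horned (bbpp) = 1×1 = 1
Phenotype counts (out of 16): 9 black/polled, 3 black/horned, 3 red/polled, 1 red/horned
red/polled: 3 out of 16
Probability: 3/16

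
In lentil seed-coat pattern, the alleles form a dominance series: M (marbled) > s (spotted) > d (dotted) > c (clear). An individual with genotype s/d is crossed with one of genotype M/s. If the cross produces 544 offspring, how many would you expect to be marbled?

Cross: s/d × M/s
Allele dominance: M > s > d > c
Offspring genotypes: 1 M/s, 1 s/s, 1 M/d, 1 s/d
Phenotype counts: 2 marbled, 2 spotted
marbled: 2 out of 4 → fraction 1/2
Expected count = 1/2 × 544 = 272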